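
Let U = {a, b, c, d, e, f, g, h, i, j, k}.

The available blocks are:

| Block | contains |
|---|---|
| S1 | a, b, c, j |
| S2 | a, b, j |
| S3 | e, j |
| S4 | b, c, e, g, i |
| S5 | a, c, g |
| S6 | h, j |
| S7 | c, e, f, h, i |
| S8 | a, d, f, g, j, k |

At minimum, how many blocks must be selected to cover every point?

3

S2, S7, and S8 cover everything between them: the union {a, b, c, d, e, f, g, h, i, j, k} is all of U.
Only S8 contains d, so S8 is forced; the remaining 5 points need at least 2 more blocks (each remaining block adds at most 4) — so at least 3 blocks are needed, and 3 is optimal.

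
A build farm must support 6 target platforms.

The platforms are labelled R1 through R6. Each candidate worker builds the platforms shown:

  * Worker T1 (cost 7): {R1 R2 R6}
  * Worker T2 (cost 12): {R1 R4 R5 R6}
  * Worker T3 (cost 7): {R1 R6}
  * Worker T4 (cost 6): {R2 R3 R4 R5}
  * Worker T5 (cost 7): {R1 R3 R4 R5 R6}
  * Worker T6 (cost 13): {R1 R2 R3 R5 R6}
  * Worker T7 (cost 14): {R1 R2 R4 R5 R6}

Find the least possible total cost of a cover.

13

T3, T4 together cover every platform (T3 ∪ T4 = {R1, R2, R3, R4, R5, R6}); total cost 7 + 6 = 13.
No covering selection has total cost below 13.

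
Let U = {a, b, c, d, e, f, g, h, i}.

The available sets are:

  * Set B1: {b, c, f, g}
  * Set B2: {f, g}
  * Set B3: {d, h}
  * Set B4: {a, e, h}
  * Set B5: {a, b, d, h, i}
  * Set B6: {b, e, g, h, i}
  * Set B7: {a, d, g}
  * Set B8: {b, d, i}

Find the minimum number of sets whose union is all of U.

3

B1, B4, and B5 cover everything between them: the union {a, b, c, d, e, f, g, h, i} is all of U.
Only B1 contains c, so B1 is forced; the remaining 5 items need at least 2 more sets (each remaining set adds at most 4) — so at least 3 sets are needed, and 3 is optimal.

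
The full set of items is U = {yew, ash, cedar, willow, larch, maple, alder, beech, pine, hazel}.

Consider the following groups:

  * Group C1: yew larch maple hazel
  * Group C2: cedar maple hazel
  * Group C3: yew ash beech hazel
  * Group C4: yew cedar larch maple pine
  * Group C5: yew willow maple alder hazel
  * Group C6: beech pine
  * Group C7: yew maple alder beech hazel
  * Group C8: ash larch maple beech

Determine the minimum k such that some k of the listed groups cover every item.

Take {C3, C4, C5}. Their union is {yew, ash, cedar, willow, larch, maple, alder, beech, pine, hazel}, which is all 10 items.
Only C5 contains willow, so C5 is forced; the remaining 5 items need at least 2 more groups (each remaining group adds at most 3) — so at least 3 groups are needed, and 3 is optimal.

3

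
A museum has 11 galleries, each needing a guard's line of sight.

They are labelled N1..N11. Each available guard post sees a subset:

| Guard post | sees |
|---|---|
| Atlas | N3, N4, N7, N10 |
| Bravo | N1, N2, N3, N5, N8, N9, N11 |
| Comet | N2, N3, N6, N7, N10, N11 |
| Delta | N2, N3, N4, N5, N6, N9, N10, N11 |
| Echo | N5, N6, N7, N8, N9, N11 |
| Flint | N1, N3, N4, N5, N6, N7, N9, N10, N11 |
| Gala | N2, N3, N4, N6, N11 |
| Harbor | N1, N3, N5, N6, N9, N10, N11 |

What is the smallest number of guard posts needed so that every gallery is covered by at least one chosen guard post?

Take {Bravo, Flint}. Their union is {N1, N2, N3, N4, N5, N6, N7, N8, N9, N10, N11}, which is all 11 galleries.
No single guard post has all 11 galleries (the largest, Flint, has 9), so 2 is optimal.

2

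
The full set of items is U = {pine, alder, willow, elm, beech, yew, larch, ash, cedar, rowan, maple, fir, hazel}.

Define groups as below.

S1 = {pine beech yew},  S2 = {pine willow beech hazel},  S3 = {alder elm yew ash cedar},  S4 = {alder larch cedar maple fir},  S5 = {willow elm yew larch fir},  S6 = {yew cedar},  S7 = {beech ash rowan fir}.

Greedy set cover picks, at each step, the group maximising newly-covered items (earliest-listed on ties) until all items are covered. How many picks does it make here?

Greedy: pick S3 (covers 5 new) → pick S2 (covers 4 new) → pick S4 (covers 3 new) → pick S7 (covers 1 new). Total picks: 4.

4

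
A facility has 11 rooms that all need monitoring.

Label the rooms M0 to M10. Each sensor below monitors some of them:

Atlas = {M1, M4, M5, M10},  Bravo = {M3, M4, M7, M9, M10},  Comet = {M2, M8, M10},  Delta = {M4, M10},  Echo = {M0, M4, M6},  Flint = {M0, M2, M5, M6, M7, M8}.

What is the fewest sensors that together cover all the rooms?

3

Atlas and Bravo and Flint together: Atlas ∪ Bravo ∪ Flint = {M0, M1, M2, M3, M4, M5, M6, M7, M8, M9, M10} — every room is covered.
Only Atlas contains M1, so Atlas is forced; the remaining 7 rooms need at least 2 more sensors (each remaining sensor adds at most 5) — so at least 3 sensors are needed, and 3 is optimal.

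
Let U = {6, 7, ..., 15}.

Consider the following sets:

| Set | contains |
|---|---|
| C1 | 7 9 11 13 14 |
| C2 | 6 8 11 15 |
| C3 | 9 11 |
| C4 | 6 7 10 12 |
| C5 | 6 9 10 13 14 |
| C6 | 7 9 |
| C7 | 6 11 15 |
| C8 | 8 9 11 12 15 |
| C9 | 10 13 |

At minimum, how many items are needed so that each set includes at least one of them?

H = {6, 9, 10} meets every set (each contains at least one member of H), and |H| = 3.
The sets C6, C7, C9 are pairwise disjoint, so any hitting set needs a separate item for each — at least 3. Hence 3 is optimal.

3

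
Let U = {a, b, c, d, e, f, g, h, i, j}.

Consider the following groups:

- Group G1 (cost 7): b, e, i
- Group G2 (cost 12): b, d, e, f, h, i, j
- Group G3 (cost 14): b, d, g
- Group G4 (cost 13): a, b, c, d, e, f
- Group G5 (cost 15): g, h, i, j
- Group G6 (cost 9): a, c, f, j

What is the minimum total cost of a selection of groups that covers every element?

28

G4, G5 together cover every element (G4 ∪ G5 = {a, b, c, d, e, f, g, h, i, j}); total cost 13 + 15 = 28.
The greedy pick G2, G6, G3 costs 35; no covering selection beats 28.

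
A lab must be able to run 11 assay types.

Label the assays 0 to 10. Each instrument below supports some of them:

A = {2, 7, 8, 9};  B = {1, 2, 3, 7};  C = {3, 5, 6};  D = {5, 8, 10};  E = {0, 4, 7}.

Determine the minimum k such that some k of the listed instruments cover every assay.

5

Take {A, B, C, D, E}. Their union is {0, 1, 2, 3, 4, 5, 6, 7, 8, 9, 10}, which is all 11 assays.
No 4 of the 5 instruments cover everything (all 5 combinations miss at least one assay), so 5 is optimal.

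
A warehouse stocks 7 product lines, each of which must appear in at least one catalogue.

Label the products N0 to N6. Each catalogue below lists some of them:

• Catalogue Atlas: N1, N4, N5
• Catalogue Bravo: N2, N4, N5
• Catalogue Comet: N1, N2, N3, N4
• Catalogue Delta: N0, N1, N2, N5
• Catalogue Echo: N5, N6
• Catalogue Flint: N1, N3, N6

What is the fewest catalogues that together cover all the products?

Comet and Delta and Flint together: Comet ∪ Delta ∪ Flint = {N0, N1, N2, N3, N4, N5, N6} — every product is covered.
Only Delta contains N0, so Delta is forced; the remaining 3 products need at least 2 more catalogues (each remaining catalogue adds at most 2) — so at least 3 catalogues are needed, and 3 is optimal.

3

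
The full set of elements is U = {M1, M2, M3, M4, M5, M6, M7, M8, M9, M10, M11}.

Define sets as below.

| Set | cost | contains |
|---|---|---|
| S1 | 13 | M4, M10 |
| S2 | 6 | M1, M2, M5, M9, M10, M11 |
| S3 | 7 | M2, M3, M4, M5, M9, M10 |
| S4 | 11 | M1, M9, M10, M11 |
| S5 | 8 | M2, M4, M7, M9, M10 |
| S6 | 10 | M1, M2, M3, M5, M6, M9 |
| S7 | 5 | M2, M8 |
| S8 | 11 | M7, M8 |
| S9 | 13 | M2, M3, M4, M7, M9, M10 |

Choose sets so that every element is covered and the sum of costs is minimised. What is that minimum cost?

S2, S5, S6, S7 together cover every element (S2 ∪ S5 ∪ S6 ∪ S7 = {M1, M2, M3, M4, M5, M6, M7, M8, M9, M10, M11}); total cost 6 + 8 + 10 + 5 = 29.
The greedy pick S2, S3, S7, S5, S6 costs 36; no covering selection beats 29.

29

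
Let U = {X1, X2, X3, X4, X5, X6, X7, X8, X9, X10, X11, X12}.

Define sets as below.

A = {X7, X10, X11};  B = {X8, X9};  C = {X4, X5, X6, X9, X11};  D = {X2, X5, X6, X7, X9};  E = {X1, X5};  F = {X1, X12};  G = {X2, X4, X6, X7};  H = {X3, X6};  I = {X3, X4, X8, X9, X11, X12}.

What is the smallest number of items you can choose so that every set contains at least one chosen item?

T = {X1, X6, X9, X11} meets every set (each contains at least one member of T), and |T| = 4.
The sets A, B, F, H are pairwise disjoint, so any hitting set needs a separate item for each — at least 4. Hence 4 is optimal.

4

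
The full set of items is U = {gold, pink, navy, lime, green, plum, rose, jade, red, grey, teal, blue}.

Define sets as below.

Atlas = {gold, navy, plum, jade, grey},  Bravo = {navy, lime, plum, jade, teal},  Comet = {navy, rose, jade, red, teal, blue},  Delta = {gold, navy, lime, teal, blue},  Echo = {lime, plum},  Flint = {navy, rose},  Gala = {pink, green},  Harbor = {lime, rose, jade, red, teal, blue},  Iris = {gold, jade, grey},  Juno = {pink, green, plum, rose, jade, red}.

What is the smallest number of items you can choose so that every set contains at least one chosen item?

The 4 items {navy, lime, green, jade} hit every set.
The sets Echo, Flint, Gala, Iris are pairwise disjoint, so any hitting set needs a separate item for each — at least 4. Hence 4 is optimal.

4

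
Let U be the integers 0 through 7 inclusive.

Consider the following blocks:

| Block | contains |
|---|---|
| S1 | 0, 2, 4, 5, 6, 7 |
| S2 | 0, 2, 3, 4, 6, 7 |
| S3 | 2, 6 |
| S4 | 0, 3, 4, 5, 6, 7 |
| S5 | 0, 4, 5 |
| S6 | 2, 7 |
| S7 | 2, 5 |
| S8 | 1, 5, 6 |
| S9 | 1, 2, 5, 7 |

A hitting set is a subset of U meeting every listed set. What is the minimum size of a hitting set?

2

The 2 points {2, 5} hit every block.
The blocks S5, S6 are pairwise disjoint, so any hitting set needs a separate point for each — at least 2. Hence 2 is optimal.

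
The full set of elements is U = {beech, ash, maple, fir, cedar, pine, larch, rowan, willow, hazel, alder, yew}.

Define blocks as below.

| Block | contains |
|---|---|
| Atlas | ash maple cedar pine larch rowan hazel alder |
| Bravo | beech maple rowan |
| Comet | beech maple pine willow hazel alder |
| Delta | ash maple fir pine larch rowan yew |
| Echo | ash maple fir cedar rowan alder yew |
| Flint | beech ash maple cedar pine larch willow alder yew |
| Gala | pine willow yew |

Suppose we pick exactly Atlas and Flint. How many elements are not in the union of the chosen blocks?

1

Union of Atlas, Flint = {beech, ash, maple, cedar, pine, larch, rowan, willow, hazel, alder, yew}.
Not covered: fir — 1 element.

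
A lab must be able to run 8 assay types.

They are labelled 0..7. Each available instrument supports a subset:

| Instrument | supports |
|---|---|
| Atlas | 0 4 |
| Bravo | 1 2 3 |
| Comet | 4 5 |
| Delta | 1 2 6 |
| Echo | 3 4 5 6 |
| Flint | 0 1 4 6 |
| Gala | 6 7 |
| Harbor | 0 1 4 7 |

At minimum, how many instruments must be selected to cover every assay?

3

Take {Bravo, Echo, Harbor}. Their union is {0, 1, 2, 3, 4, 5, 6, 7}, which is all 8 assays.
No 2 of the 8 instruments cover everything (all 28 combinations miss at least one assay), so 3 is optimal.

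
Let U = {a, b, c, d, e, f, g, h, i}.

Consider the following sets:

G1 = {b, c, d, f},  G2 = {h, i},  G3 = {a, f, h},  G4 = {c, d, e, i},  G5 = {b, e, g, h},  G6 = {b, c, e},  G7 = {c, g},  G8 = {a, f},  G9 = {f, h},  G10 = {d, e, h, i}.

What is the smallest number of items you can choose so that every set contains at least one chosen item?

The 3 items {a, c, h} hit every set.
The sets G2, G6, G8 are pairwise disjoint, so any hitting set needs a separate item for each — at least 3. Hence 3 is optimal.

3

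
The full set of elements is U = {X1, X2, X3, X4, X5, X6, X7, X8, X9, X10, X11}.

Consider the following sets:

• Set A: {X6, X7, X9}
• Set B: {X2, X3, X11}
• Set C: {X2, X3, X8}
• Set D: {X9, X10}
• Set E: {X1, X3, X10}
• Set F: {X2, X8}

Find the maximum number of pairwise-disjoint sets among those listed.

3

A, E, F are pairwise disjoint (A={X6,X7,X9}; E={X1,X3,X10}; F={X2,X8}).
Every remaining set overlaps one of these, and no 4 of the listed sets are pairwise disjoint, so 3 is the maximum.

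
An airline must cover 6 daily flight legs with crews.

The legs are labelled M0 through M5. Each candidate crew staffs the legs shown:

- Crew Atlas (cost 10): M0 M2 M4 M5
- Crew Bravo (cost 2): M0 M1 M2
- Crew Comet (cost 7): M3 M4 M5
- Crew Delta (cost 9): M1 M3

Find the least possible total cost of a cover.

9

Bravo, Comet together cover every leg (Bravo ∪ Comet = {M0, M1, M2, M3, M4, M5}); total cost 2 + 7 = 9.
No covering selection has total cost below 9.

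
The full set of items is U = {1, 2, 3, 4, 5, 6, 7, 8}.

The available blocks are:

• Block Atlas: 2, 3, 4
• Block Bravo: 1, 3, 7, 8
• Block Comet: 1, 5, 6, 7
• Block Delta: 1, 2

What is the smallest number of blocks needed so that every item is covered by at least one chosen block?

Take {Atlas, Bravo, Comet}. Their union is {1, 2, 3, 4, 5, 6, 7, 8}, which is all 8 items.
Only Atlas contains 4, so Atlas is forced; the remaining 5 items need at least 2 more blocks (each remaining block adds at most 4) — so at least 3 blocks are needed, and 3 is optimal.

3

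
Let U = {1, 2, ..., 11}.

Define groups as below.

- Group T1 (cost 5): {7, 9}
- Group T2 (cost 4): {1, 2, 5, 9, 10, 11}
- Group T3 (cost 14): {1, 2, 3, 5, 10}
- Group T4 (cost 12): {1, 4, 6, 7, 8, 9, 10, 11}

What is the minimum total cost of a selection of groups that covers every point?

T3, T4 together cover every point (T3 ∪ T4 = {1, 2, 3, 4, 5, 6, 7, 8, 9, 10, 11}); total cost 14 + 12 = 26.
The greedy pick T2, T4, T3 costs 30; no covering selection beats 26.

26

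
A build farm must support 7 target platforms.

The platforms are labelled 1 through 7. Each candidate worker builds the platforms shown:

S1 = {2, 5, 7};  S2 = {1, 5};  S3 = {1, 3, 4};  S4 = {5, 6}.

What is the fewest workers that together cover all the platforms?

3

S1 and S3 and S4 together: S1 ∪ S3 ∪ S4 = {1, 2, 3, 4, 5, 6, 7} — every platform is covered.
Each worker has at most 3 platforms, and 2·3 = 6 < 7 — so at least 3 workers are needed, and 3 is optimal.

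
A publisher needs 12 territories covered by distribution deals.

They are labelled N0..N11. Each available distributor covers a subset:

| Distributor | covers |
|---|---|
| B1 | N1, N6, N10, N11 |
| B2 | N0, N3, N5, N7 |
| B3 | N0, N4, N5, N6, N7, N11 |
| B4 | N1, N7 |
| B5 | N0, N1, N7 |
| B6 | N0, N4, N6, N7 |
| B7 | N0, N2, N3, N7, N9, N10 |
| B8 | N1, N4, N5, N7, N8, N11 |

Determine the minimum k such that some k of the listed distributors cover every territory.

B6 and B7 and B8 together: B6 ∪ B7 ∪ B8 = {N0, N1, N2, N3, N4, N5, N6, N7, N8, N9, N10, N11} — every territory is covered.
Only B7 contains N2, so B7 is forced; the remaining 6 territories need at least 2 more distributors (each remaining distributor adds at most 5) — so at least 3 distributors are needed, and 3 is optimal.

3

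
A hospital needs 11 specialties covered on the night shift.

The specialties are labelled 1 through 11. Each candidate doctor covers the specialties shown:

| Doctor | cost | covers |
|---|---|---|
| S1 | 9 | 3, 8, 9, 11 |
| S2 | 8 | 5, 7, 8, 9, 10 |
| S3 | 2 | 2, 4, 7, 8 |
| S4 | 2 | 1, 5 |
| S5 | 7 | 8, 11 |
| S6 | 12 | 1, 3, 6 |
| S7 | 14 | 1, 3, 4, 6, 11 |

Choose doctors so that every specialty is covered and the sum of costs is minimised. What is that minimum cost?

S2, S3, S7 together cover every specialty (S2 ∪ S3 ∪ S7 = {1, 2, 3, 4, 5, 6, 7, 8, 9, 10, 11}); total cost 8 + 2 + 14 = 24.
The greedy pick S3, S4, S1, S2, S6 costs 33; no covering selection beats 24.

24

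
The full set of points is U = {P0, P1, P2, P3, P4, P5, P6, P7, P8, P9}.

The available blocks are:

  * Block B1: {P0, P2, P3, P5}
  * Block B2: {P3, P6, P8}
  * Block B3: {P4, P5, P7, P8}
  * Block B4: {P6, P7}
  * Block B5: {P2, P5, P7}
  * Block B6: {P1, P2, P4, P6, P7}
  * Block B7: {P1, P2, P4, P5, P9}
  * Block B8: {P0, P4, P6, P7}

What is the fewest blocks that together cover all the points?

3

B2, B7, and B8 cover everything between them: the union {P0, P1, P2, P3, P4, P5, P6, P7, P8, P9} is all of U.
Only B7 contains P9, so B7 is forced; the remaining 5 points need at least 2 more blocks (each remaining block adds at most 3) — so at least 3 blocks are needed, and 3 is optimal.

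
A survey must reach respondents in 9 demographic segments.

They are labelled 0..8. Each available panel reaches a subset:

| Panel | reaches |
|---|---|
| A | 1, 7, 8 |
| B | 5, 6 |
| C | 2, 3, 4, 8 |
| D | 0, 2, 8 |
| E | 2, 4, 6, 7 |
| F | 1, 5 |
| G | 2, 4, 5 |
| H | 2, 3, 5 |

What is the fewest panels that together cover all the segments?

4

Take {D, E, F, H}. Their union is {0, 1, 2, 3, 4, 5, 6, 7, 8}, which is all 9 segments.
No 3 of the 8 panels cover everything (all 56 combinations miss at least one segment), so 4 is optimal.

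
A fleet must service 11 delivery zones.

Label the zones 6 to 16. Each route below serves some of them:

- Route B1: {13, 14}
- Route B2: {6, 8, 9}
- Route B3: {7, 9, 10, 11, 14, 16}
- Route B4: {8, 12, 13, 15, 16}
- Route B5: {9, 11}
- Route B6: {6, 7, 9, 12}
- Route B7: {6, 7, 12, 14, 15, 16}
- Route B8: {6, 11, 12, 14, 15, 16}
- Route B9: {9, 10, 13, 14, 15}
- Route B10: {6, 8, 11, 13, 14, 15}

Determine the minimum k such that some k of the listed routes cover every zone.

Take {B7, B9, B10}. Their union is {6, 7, 8, 9, 10, 11, 12, 13, 14, 15, 16}, which is all 11 zones.
No 2 of the 10 routes cover everything (all 45 combinations miss at least one zone), so 3 is optimal.

3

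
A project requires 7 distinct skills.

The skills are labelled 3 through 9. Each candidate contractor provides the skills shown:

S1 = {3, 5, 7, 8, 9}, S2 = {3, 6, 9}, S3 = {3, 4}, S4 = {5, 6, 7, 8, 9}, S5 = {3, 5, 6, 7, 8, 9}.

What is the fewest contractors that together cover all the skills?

2

Take {S3, S5}. Their union is {3, 4, 5, 6, 7, 8, 9}, which is all 7 skills.
No single contractor has all 7 skills (the largest, S5, has 6), so 2 is optimal.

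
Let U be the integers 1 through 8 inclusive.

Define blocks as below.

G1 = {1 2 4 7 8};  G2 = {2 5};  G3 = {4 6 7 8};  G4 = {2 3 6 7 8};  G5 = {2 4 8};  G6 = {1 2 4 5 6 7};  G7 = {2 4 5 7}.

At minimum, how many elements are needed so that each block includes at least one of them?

2

H = {2, 8} meets every block (each contains at least one member of H), and |H| = 2.
The blocks G2, G3 are pairwise disjoint, so any hitting set needs a separate element for each — at least 2. Hence 2 is optimal.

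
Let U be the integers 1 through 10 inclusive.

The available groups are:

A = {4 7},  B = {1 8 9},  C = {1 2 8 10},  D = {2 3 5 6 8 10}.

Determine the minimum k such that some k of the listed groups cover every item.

A, B, and D cover everything between them: the union {1, 2, 3, 4, 5, 6, 7, 8, 9, 10} is all of U.
Only D contains 3, so D is forced; the remaining 4 items need at least 2 more groups (each remaining group adds at most 2) — so at least 3 groups are needed, and 3 is optimal.

3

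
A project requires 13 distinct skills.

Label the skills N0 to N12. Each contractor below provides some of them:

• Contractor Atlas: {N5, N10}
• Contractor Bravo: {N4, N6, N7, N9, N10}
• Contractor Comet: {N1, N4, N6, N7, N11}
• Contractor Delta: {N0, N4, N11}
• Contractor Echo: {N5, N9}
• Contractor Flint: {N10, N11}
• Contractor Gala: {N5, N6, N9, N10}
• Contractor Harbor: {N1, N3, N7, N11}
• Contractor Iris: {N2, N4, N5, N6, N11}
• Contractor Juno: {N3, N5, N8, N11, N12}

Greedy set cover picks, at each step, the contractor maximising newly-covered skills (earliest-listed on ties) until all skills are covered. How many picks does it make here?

5

Greedy: pick Bravo (covers 5 new) → pick Juno (covers 5 new) → pick Comet (covers 1 new) → pick Delta (covers 1 new) → pick Iris (covers 1 new). Total picks: 5.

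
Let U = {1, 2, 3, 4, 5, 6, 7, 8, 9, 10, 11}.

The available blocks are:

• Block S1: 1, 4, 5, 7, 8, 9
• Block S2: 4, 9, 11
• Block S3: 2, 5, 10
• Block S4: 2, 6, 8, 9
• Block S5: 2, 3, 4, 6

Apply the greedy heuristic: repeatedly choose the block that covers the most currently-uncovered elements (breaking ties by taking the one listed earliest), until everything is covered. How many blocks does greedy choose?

4

Greedy: pick S1 (covers 6 new) → pick S5 (covers 3 new) → pick S2 (covers 1 new) → pick S3 (covers 1 new). Total picks: 4.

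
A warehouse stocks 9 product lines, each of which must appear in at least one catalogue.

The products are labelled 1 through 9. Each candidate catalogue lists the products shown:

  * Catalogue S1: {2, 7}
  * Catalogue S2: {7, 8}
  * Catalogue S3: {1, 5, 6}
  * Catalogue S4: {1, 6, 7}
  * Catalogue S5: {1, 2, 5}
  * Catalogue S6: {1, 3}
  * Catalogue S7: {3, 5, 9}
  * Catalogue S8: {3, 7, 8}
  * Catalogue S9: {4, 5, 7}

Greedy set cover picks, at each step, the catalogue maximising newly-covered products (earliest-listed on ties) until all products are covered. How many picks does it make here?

5

Greedy: pick S3 (covers 3 new) → pick S8 (covers 3 new) → pick S1 (covers 1 new) → pick S7 (covers 1 new) → pick S9 (covers 1 new). Total picks: 5.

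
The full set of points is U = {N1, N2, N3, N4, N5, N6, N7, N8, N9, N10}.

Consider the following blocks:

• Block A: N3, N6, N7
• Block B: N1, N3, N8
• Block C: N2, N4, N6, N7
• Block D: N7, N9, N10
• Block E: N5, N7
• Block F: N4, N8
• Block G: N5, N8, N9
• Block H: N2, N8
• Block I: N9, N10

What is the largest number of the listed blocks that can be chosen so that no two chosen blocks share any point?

3

A, H, I are pairwise disjoint (A={N3,N6,N7}; H={N2,N8}; I={N9,N10}).
Every remaining block overlaps one of these, and no 4 of the listed blocks are pairwise disjoint, so 3 is the maximum.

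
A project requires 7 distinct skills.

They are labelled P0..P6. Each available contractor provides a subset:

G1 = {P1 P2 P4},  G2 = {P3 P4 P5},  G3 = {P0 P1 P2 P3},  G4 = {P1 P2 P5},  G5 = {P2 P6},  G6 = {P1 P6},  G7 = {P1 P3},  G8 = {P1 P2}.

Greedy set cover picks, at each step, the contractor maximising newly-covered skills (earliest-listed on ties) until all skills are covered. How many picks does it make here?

3

Greedy: pick G3 (covers 4 new) → pick G2 (covers 2 new) → pick G5 (covers 1 new). Total picks: 3.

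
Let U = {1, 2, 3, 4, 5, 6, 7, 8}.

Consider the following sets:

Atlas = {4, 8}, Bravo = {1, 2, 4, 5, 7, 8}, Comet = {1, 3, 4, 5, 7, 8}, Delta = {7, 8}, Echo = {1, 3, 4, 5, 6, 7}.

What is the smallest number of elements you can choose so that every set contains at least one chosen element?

H = {5, 8} meets every set (each contains at least one member of H), and |H| = 2.
No single element lies in every set, so at least 2 are needed and 2 is optimal.

2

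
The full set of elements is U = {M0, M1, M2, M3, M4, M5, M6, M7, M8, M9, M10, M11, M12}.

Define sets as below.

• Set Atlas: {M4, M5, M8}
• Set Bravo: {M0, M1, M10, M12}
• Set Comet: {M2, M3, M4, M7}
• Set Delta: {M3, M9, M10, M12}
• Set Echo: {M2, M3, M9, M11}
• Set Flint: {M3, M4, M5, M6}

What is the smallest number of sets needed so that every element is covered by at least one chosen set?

Take {Atlas, Bravo, Comet, Echo, Flint}. Their union is {M0, M1, M2, M3, M4, M5, M6, M7, M8, M9, M10, M11, M12}, which is all 13 elements.
No 4 of the 6 sets cover everything (all 15 combinations miss at least one element), so 5 is optimal.

5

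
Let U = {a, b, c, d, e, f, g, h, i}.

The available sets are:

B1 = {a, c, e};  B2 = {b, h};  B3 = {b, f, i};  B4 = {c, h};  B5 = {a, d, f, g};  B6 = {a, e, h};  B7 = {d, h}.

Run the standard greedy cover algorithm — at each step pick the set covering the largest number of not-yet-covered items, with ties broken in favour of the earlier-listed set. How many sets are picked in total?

Greedy: pick B5 (covers 4 new) → pick B1 (covers 2 new) → pick B2 (covers 2 new) → pick B3 (covers 1 new). Total picks: 4.

4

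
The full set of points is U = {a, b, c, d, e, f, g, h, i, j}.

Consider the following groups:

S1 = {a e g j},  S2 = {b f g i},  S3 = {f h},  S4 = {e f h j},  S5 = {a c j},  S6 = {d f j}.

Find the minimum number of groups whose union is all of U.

4

Take {S2, S4, S5, S6}. Their union is {a, b, c, d, e, f, g, h, i, j}, which is all 10 points.
Only S6 contains d, so S6 is forced; the remaining 7 points need at least 3 more groups (each remaining group adds at most 3) — so at least 4 groups are needed, and 4 is optimal.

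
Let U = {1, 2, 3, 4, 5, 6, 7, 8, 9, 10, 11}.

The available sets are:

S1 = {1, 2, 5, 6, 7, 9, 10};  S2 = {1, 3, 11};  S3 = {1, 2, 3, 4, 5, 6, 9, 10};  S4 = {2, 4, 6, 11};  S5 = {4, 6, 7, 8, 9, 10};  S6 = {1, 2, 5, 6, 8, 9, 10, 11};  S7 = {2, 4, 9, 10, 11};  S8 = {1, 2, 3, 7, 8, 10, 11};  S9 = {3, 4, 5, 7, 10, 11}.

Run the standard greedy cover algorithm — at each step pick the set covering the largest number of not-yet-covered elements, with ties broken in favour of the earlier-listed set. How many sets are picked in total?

2

Greedy: pick S3 (covers 8 new) → pick S8 (covers 3 new). Total picks: 2.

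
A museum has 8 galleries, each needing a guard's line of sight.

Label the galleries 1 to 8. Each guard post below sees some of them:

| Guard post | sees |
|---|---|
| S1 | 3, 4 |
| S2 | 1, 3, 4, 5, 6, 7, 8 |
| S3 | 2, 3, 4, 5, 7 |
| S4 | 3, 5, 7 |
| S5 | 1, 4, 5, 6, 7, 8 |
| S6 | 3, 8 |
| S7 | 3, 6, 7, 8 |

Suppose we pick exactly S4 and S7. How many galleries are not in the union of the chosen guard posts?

Union of S4, S7 = {3, 5, 6, 7, 8}.
Not covered: 1, 2, 4 — 3 galleries.

3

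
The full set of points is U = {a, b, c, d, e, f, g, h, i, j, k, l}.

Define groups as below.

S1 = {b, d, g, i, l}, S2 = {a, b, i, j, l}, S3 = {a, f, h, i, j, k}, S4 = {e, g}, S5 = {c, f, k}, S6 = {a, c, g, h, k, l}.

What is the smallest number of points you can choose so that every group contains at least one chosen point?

3

T = {g, i, k} meets every group (each contains at least one member of T), and |T| = 3.
The groups S2, S4, S5 are pairwise disjoint, so any hitting set needs a separate point for each — at least 3. Hence 3 is optimal.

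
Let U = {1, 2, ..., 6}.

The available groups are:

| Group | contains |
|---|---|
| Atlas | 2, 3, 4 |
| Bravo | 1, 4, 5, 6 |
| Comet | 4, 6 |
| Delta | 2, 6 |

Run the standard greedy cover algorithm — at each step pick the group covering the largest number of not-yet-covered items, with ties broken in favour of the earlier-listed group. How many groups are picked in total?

2

Greedy: pick Bravo (covers 4 new) → pick Atlas (covers 2 new). Total picks: 2.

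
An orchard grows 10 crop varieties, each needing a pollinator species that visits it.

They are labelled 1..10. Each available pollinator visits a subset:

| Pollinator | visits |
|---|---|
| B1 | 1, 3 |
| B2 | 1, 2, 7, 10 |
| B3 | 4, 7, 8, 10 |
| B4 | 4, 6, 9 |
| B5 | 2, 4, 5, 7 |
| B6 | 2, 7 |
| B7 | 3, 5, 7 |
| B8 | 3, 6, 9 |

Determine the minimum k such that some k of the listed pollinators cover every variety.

Take {B1, B3, B4, B5}. Their union is {1, 2, 3, 4, 5, 6, 7, 8, 9, 10}, which is all 10 varieties.
No 3 of the 8 pollinators cover everything (all 56 combinations miss at least one variety), so 4 is optimal.

4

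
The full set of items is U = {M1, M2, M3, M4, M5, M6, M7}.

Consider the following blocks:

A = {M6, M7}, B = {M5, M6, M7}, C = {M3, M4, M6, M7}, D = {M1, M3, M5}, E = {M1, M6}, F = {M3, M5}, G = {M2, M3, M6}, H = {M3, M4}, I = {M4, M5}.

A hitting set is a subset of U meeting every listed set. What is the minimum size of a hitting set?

T = {M3, M5, M6} meets every block (each contains at least one member of T), and |T| = 3.
No choice of 2 items meets every block, so 3 is the minimum.

3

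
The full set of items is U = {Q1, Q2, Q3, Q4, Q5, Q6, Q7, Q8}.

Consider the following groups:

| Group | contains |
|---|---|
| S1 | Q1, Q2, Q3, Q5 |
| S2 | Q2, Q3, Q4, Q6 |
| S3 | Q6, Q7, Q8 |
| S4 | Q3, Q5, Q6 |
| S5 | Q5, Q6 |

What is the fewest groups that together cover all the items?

3

S1, S2, and S3 cover everything between them: the union {Q1, Q2, Q3, Q4, Q5, Q6, Q7, Q8} is all of U.
Only S1 contains Q1, so S1 is forced; the remaining 4 items need at least 2 more groups (each remaining group adds at most 3) — so at least 3 groups are needed, and 3 is optimal.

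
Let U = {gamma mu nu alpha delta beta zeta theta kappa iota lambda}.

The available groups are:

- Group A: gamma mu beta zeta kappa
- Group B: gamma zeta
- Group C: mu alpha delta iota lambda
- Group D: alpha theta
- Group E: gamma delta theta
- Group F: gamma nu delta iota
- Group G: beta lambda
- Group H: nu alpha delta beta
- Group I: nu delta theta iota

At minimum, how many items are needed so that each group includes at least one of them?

4

The 4 items {gamma, nu, alpha, lambda} hit every group.
No choice of 3 items meets every group, so 4 is the minimum.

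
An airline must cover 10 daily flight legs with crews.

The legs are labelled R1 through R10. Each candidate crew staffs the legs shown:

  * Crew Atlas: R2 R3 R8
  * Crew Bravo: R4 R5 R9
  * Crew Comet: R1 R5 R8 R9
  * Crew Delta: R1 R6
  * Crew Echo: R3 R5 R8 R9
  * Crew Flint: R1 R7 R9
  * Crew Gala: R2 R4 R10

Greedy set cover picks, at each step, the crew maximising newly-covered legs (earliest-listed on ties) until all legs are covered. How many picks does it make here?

5

Greedy: pick Comet (covers 4 new) → pick Gala (covers 3 new) → pick Atlas (covers 1 new) → pick Delta (covers 1 new) → pick Flint (covers 1 new). Total picks: 5.
(The true minimum cover uses only 4 crews, so greedy is not optimal here.)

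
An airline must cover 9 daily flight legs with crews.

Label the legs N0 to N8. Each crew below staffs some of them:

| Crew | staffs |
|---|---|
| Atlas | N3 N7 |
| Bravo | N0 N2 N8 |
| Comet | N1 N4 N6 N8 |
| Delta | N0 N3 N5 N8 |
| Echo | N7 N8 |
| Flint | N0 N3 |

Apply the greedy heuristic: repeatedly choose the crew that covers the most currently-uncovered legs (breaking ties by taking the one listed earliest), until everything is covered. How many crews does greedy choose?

4

Greedy: pick Comet (covers 4 new) → pick Delta (covers 3 new) → pick Atlas (covers 1 new) → pick Bravo (covers 1 new). Total picks: 4.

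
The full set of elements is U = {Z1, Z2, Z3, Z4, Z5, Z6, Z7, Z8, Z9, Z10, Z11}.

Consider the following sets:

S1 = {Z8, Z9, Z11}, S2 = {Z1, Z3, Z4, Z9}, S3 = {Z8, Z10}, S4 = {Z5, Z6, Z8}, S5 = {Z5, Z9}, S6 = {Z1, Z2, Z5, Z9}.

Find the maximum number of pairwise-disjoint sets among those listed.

S2, S3 are pairwise disjoint (S2={Z1,Z3,Z4,Z9}; S3={Z8,Z10}).
Every remaining set overlaps one of these, and no 3 of the listed sets are pairwise disjoint, so 2 is the maximum.

2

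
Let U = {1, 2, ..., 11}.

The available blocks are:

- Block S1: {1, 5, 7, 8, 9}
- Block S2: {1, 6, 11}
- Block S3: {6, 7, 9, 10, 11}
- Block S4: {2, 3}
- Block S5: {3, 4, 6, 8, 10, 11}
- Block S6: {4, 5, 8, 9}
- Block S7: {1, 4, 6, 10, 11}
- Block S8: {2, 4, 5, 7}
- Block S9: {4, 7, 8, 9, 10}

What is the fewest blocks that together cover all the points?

3

Take {S1, S5, S8}. Their union is {1, 2, 3, 4, 5, 6, 7, 8, 9, 10, 11}, which is all 11 points.
No 2 of the 9 blocks cover everything (all 36 combinations miss at least one point), so 3 is optimal.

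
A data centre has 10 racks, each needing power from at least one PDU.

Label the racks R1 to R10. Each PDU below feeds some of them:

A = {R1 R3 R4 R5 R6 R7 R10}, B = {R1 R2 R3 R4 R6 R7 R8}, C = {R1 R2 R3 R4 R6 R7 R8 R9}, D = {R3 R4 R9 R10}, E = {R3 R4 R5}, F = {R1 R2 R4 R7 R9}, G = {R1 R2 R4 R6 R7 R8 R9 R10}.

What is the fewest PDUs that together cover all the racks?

Take {A, G}. Their union is {R1, R2, R3, R4, R5, R6, R7, R8, R9, R10}, which is all 10 racks.
No single PDU has all 10 racks (the largest, C, has 8), so 2 is optimal.

2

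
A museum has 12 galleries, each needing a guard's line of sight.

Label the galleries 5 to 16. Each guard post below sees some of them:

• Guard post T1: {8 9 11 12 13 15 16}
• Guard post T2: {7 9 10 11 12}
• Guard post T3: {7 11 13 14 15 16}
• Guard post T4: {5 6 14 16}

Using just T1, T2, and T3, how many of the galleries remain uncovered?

2

Union of T1, T2, T3 = {7, 8, 9, 10, 11, 12, 13, 14, 15, 16}.
Not covered: 5, 6 — 2 galleries.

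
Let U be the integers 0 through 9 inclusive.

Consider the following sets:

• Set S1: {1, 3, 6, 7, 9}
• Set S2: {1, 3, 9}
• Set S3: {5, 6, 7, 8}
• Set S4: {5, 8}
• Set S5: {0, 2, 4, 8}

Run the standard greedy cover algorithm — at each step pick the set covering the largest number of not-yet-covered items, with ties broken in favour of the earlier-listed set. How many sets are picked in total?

Greedy: pick S1 (covers 5 new) → pick S5 (covers 4 new) → pick S3 (covers 1 new). Total picks: 3.

3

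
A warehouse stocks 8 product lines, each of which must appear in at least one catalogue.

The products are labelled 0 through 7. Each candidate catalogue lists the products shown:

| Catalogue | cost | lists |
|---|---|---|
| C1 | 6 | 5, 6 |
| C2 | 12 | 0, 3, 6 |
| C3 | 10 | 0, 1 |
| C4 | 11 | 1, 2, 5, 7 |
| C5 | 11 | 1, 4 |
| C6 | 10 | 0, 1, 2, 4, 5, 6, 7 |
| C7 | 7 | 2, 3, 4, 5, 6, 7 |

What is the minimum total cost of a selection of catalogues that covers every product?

C6, C7 together cover every product (C6 ∪ C7 = {0, 1, 2, 3, 4, 5, 6, 7}); total cost 10 + 7 = 17.
No covering selection has total cost below 17.

17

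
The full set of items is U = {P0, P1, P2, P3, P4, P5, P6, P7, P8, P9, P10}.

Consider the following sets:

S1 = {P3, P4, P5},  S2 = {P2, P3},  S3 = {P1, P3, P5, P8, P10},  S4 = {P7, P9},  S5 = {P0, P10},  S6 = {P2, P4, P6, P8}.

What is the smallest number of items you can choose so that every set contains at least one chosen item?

Take H = {P0, P3, P6, P9}. Each listed set contains at least one of these, so H is a hitting set of size 4.
No choice of 3 items meets every set, so 4 is the minimum.

4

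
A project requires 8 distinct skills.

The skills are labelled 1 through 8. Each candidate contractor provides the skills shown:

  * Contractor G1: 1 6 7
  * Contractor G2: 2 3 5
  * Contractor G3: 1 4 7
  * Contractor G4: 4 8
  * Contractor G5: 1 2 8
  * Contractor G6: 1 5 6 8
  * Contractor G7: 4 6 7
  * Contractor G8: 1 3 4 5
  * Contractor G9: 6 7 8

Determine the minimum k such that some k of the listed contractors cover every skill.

3

Take {G5, G7, G8}. Their union is {1, 2, 3, 4, 5, 6, 7, 8}, which is all 8 skills.
No 2 of the 9 contractors cover everything (all 36 combinations miss at least one skill), so 3 is optimal.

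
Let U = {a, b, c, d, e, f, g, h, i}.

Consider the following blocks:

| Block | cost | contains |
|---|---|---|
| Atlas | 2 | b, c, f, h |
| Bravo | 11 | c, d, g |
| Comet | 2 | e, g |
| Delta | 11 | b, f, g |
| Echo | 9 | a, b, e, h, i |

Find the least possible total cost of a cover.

Atlas, Bravo, Echo together cover every item (Atlas ∪ Bravo ∪ Echo = {a, b, c, d, e, f, g, h, i}); total cost 2 + 11 + 9 = 22.
The greedy pick Atlas, Comet, Echo, Bravo costs 24; no covering selection beats 22.

22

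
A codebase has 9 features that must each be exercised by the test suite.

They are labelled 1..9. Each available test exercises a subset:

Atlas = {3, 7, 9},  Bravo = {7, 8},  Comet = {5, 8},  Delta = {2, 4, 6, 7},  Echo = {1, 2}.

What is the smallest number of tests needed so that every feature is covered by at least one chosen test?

Take {Atlas, Comet, Delta, Echo}. Their union is {1, 2, 3, 4, 5, 6, 7, 8, 9}, which is all 9 features.
Only Echo contains 1, so Echo is forced; the remaining 7 features need at least 3 more tests (each remaining test adds at most 3) — so at least 4 tests are needed, and 4 is optimal.

4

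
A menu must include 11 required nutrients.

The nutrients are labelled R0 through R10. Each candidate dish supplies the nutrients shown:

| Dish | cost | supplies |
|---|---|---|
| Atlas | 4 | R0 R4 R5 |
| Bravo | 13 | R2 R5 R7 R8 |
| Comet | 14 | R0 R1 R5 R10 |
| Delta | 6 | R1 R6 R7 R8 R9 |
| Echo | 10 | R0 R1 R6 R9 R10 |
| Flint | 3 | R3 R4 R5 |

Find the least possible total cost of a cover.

Bravo, Echo, Flint together cover every nutrient (Bravo ∪ Echo ∪ Flint = {R0, R1, R2, R3, R4, R5, R6, R7, R8, R9, R10}); total cost 13 + 10 + 3 = 26.
The greedy pick Flint, Delta, Atlas, Echo, Bravo costs 36; no covering selection beats 26.

26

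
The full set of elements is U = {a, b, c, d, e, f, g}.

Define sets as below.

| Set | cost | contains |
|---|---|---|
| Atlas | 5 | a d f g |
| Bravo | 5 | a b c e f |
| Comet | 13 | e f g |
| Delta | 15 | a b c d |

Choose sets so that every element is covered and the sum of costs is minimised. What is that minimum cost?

Atlas, Bravo together cover every element (Atlas ∪ Bravo = {a, b, c, d, e, f, g}); total cost 5 + 5 = 10.
No covering selection has total cost below 10.

10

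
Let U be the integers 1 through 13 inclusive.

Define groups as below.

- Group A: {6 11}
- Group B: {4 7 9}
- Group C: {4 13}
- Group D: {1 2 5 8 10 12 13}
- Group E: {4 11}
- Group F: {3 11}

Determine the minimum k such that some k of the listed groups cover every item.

A, B, D, and F cover everything between them: the union {1, 2, 3, 4, 5, 6, 7, 8, 9, 10, 11, 12, 13} is all of U.
No 3 of the 6 groups cover everything (all 20 combinations miss at least one item), so 4 is optimal.

4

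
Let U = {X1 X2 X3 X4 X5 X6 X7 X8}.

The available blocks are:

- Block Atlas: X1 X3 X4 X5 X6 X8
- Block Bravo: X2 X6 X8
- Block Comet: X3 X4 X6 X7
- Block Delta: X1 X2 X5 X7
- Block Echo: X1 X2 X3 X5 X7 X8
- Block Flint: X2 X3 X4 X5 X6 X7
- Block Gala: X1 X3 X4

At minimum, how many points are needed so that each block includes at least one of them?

H = {X2, X4} meets every block (each contains at least one member of H), and |H| = 2.
The blocks Bravo, Gala are pairwise disjoint, so any hitting set needs a separate point for each — at least 2. Hence 2 is optimal.

2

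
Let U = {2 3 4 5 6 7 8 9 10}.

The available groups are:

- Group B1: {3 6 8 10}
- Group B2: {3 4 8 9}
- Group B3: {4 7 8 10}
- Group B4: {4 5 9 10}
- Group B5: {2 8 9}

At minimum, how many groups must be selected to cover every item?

B1 and B3 and B4 and B5 together: B1 ∪ B3 ∪ B4 ∪ B5 = {2, 3, 4, 5, 6, 7, 8, 9, 10} — every item is covered.
Only B3 contains 7, so B3 is forced; the remaining 5 items need at least 3 more groups (each remaining group adds at most 2) — so at least 4 groups are needed, and 4 is optimal.

4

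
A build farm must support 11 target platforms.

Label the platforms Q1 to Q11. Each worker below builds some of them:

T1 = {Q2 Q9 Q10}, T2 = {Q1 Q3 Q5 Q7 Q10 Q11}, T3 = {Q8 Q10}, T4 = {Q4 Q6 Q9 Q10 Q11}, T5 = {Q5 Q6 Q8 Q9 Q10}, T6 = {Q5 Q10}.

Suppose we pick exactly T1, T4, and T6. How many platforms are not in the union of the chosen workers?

4

Union of T1, T4, T6 = {Q2, Q4, Q5, Q6, Q9, Q10, Q11}.
Not covered: Q1, Q3, Q7, Q8 — 4 platforms.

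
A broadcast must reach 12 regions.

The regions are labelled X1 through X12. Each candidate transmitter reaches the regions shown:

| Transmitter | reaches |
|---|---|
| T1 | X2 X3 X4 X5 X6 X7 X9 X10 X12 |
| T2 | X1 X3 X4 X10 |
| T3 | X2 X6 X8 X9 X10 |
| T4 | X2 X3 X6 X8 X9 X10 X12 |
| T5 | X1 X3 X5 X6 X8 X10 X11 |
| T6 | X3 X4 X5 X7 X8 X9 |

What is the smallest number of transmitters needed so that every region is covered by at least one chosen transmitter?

2

Take {T1, T5}. Their union is {X1, X2, X3, X4, X5, X6, X7, X8, X9, X10, X11, X12}, which is all 12 regions.
No single transmitter has all 12 regions (the largest, T1, has 9), so 2 is optimal.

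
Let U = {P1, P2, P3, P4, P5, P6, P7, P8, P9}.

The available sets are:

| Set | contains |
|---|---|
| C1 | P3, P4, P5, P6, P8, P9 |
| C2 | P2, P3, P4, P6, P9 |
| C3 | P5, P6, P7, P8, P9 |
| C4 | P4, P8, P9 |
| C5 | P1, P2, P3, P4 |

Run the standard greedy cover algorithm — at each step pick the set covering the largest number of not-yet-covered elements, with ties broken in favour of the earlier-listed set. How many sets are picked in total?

Greedy: pick C1 (covers 6 new) → pick C5 (covers 2 new) → pick C3 (covers 1 new). Total picks: 3.
(The true minimum cover uses only 2 sets, so greedy is not optimal here.)

3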